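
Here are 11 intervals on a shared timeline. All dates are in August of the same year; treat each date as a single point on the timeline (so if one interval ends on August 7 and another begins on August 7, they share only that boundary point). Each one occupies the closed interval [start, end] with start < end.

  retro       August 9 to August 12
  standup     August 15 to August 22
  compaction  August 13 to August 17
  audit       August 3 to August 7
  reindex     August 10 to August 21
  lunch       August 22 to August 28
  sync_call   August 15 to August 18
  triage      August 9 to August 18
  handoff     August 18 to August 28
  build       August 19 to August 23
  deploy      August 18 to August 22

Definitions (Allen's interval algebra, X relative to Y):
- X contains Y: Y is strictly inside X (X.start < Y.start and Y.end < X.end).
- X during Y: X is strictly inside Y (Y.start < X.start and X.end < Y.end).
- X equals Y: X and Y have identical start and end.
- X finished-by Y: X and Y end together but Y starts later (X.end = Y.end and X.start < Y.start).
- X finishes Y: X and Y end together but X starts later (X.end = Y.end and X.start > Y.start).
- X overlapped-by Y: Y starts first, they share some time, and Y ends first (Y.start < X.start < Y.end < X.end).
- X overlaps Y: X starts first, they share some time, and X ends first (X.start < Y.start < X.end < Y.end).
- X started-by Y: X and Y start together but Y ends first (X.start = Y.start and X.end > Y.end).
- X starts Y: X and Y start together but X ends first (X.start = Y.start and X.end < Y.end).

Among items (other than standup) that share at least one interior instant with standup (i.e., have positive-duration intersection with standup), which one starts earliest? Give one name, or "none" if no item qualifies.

triage

Target standup = [August 15, August 22].
audit [August 3, August 7] → before → excluded.
build [August 19, August 23] → overlapped-by → candidate.
compaction [August 13, August 17] → overlaps → candidate.
deploy [August 18, August 22] → finishes → candidate.
handoff [August 18, August 28] → overlapped-by → candidate.
lunch [August 22, August 28] → met-by → excluded.
reindex [August 10, August 21] → overlaps → candidate.
retro [August 9, August 12] → before → excluded.
sync_call [August 15, August 18] → starts → candidate.
triage [August 9, August 18] → overlaps → candidate.
Among candidates, earliest start is August 9 → triage.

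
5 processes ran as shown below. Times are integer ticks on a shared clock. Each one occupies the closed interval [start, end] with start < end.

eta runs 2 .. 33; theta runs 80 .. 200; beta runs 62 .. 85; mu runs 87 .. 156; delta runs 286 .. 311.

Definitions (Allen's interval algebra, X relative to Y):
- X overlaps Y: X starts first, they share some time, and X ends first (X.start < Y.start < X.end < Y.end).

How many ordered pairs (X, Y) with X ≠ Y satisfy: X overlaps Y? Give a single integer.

1

Checking all 20 ordered pairs for relation 'overlaps'; matching pairs in alphabetical order:
(beta, theta): beta overlaps theta ✓
Count: 1.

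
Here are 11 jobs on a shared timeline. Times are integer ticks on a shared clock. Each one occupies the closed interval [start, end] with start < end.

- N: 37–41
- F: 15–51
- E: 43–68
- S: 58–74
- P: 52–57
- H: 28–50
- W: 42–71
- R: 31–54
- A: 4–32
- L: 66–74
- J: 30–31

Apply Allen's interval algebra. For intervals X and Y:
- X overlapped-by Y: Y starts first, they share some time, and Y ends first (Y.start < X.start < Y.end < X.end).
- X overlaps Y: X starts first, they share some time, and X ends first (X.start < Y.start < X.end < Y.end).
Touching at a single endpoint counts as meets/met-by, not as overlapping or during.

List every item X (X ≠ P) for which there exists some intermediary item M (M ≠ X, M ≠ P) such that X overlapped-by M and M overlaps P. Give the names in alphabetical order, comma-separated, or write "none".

E, W

Target P = [52, 57].
Intermediaries M with M overlaps P: R.
Via R — items with X overlapped-by R: E, W.
Union: E, W.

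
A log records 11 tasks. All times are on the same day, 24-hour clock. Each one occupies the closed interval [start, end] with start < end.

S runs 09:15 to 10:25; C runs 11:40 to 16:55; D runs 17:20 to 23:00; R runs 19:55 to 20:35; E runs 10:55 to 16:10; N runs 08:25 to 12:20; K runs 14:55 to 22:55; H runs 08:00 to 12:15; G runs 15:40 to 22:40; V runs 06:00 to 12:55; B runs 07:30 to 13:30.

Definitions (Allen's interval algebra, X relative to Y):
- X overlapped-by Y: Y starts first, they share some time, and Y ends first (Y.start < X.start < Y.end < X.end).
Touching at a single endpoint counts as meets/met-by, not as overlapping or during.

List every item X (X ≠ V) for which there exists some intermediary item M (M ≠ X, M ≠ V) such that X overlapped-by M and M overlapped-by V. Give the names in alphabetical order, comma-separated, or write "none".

C, E, G, K

Target V = [06:00, 12:55].
Intermediaries M with M overlapped-by V: B, C, E.
Via B — items with X overlapped-by B: C, E.
Via C — items with X overlapped-by C: G, K.
Via E — items with X overlapped-by E: C, G, K.
Union: C, E, G, K.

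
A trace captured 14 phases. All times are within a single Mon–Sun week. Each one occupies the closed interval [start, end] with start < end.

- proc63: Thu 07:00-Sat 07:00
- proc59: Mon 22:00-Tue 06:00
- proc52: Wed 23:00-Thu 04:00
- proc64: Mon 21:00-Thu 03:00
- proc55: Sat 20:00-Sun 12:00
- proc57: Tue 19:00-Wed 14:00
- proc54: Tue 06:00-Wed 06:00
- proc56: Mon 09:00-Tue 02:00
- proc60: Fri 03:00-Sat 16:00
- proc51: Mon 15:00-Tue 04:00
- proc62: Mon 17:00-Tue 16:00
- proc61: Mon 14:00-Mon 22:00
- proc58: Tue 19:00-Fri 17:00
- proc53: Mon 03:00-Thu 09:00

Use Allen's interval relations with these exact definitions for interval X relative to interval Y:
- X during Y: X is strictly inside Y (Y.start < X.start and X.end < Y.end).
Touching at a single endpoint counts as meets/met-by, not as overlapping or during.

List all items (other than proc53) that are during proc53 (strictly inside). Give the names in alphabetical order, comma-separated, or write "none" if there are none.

proc51, proc52, proc54, proc56, proc57, proc59, proc61, proc62, proc64

Target proc53 = [Mon 03:00, Thu 09:00].
proc51 [Mon 15:00, Tue 04:00] → during → yes.
proc52 [Wed 23:00, Thu 04:00] → during → yes.
proc54 [Tue 06:00, Wed 06:00] → during → yes.
proc55 [Sat 20:00, Sun 12:00] → after → no.
proc56 [Mon 09:00, Tue 02:00] → during → yes.
proc57 [Tue 19:00, Wed 14:00] → during → yes.
proc58 [Tue 19:00, Fri 17:00] → overlapped-by → no.
proc59 [Mon 22:00, Tue 06:00] → during → yes.
proc60 [Fri 03:00, Sat 16:00] → after → no.
proc61 [Mon 14:00, Mon 22:00] → during → yes.
proc62 [Mon 17:00, Tue 16:00] → during → yes.
proc63 [Thu 07:00, Sat 07:00] → overlapped-by → no.
proc64 [Mon 21:00, Thu 03:00] → during → yes.
Result: proc51, proc52, proc54, proc56, proc57, proc59, proc61, proc62, proc64.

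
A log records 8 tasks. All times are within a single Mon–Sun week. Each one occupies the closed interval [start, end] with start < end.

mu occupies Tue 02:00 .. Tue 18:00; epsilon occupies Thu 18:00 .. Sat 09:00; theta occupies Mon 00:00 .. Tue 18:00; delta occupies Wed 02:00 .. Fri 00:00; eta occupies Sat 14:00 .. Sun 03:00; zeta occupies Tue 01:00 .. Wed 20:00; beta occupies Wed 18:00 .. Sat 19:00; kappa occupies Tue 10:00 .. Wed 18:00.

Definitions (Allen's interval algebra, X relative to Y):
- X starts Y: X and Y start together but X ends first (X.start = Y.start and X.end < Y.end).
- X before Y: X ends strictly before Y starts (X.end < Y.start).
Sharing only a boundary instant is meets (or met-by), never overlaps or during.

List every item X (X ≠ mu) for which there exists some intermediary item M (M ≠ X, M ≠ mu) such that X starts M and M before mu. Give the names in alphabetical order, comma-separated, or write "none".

none

Target mu = [Tue 02:00, Tue 18:00].
Intermediaries M with M before mu: none.
Union: none.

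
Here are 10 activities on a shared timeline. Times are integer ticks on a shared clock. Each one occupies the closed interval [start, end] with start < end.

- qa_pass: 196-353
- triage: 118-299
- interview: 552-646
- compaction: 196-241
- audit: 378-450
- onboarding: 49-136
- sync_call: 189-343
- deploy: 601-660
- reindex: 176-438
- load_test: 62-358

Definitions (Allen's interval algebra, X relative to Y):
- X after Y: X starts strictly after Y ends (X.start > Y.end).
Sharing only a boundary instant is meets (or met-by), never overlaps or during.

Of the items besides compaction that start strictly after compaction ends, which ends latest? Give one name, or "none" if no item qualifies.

Target compaction = [196, 241].
audit [378, 450] → after → candidate.
deploy [601, 660] → after → candidate.
interview [552, 646] → after → candidate.
load_test [62, 358] → contains → excluded.
onboarding [49, 136] → before → excluded.
qa_pass [196, 353] → started-by → excluded.
reindex [176, 438] → contains → excluded.
sync_call [189, 343] → contains → excluded.
triage [118, 299] → contains → excluded.
Among candidates, latest end is 660 → deploy.

deploy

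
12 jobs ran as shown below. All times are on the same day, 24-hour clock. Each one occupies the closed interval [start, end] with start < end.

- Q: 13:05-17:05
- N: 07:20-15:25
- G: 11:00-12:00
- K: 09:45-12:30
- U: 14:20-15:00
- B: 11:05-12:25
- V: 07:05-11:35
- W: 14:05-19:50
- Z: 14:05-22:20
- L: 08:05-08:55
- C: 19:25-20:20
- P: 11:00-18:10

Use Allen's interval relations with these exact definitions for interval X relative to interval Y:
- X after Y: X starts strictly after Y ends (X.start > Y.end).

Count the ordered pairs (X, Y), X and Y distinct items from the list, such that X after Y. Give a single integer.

Checking all 132 ordered pairs for relation 'after'; matching pairs in alphabetical order:
(B, L): B after L ✓
(C, B): C after B ✓
(C, G): C after G ✓
(C, K): C after K ✓
(C, L): C after L ✓
(C, N): C after N ✓
(C, P): C after P ✓
(C, Q): C after Q ✓
(C, U): C after U ✓
(C, V): C after V ✓
(G, L): G after L ✓
(K, L): K after L ✓
(P, L): P after L ✓
(Q, B): Q after B ✓
(Q, G): Q after G ✓
(Q, K): Q after K ✓
(Q, L): Q after L ✓
(Q, V): Q after V ✓
(U, B): U after B ✓
(U, G): U after G ✓
(U, K): U after K ✓
(U, L): U after L ✓
(U, V): U after V ✓
(W, B): W after B ✓
... plus 9 further pairs not listed.
Count: 33.

33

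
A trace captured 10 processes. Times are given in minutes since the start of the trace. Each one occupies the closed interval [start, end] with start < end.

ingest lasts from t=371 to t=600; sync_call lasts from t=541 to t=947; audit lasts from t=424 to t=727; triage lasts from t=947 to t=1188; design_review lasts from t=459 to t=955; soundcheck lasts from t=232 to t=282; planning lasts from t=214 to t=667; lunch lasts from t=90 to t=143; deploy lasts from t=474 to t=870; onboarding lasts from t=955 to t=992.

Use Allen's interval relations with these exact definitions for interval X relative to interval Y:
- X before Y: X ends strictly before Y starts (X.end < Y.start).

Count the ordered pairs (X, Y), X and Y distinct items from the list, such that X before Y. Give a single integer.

Checking all 90 ordered pairs for relation 'before'; matching pairs in alphabetical order:
(audit, onboarding): audit before onboarding ✓
(audit, triage): audit before triage ✓
(deploy, onboarding): deploy before onboarding ✓
(deploy, triage): deploy before triage ✓
(ingest, onboarding): ingest before onboarding ✓
(ingest, triage): ingest before triage ✓
(lunch, audit): lunch before audit ✓
(lunch, deploy): lunch before deploy ✓
(lunch, design_review): lunch before design_review ✓
(lunch, ingest): lunch before ingest ✓
(lunch, onboarding): lunch before onboarding ✓
(lunch, planning): lunch before planning ✓
(lunch, soundcheck): lunch before soundcheck ✓
(lunch, sync_call): lunch before sync_call ✓
(lunch, triage): lunch before triage ✓
(planning, onboarding): planning before onboarding ✓
(planning, triage): planning before triage ✓
(soundcheck, audit): soundcheck before audit ✓
(soundcheck, deploy): soundcheck before deploy ✓
(soundcheck, design_review): soundcheck before design_review ✓
(soundcheck, ingest): soundcheck before ingest ✓
(soundcheck, onboarding): soundcheck before onboarding ✓
(soundcheck, sync_call): soundcheck before sync_call ✓
(soundcheck, triage): soundcheck before triage ✓
... plus 1 further pairs not listed.
Count: 25.

25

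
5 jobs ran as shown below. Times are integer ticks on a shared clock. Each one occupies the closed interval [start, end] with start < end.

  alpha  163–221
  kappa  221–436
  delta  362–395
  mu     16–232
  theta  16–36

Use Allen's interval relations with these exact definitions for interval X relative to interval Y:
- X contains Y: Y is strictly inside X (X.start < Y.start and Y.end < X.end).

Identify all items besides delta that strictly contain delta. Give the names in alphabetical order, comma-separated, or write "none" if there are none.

Target delta = [362, 395].
alpha [163, 221] → before → no.
kappa [221, 436] → contains → yes.
mu [16, 232] → before → no.
theta [16, 36] → before → no.
Result: kappa.

kappa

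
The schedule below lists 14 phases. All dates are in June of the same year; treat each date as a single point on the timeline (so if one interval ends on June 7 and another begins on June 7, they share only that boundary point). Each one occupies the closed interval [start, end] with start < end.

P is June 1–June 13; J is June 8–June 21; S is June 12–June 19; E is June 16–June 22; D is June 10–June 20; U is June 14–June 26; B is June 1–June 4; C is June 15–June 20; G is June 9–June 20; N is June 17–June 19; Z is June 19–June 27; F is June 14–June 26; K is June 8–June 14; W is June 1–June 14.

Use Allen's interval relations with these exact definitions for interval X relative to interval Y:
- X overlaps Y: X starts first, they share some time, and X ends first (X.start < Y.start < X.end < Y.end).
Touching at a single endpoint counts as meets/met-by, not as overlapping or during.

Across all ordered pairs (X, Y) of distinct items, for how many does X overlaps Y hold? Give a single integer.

33

Checking all 182 ordered pairs for relation 'overlaps'; matching pairs in alphabetical order:
(C, E): C overlaps E ✓
(C, Z): C overlaps Z ✓
(D, E): D overlaps E ✓
(D, F): D overlaps F ✓
(D, U): D overlaps U ✓
(D, Z): D overlaps Z ✓
(E, Z): E overlaps Z ✓
(F, Z): F overlaps Z ✓
(G, E): G overlaps E ✓
(G, F): G overlaps F ✓
(G, U): G overlaps U ✓
(G, Z): G overlaps Z ✓
(J, E): J overlaps E ✓
(J, F): J overlaps F ✓
(J, U): J overlaps U ✓
(J, Z): J overlaps Z ✓
(K, D): K overlaps D ✓
(K, G): K overlaps G ✓
(K, S): K overlaps S ✓
(P, D): P overlaps D ✓
(P, G): P overlaps G ✓
(P, J): P overlaps J ✓
(P, K): P overlaps K ✓
(P, S): P overlaps S ✓
... plus 9 further pairs not listed.
Count: 33.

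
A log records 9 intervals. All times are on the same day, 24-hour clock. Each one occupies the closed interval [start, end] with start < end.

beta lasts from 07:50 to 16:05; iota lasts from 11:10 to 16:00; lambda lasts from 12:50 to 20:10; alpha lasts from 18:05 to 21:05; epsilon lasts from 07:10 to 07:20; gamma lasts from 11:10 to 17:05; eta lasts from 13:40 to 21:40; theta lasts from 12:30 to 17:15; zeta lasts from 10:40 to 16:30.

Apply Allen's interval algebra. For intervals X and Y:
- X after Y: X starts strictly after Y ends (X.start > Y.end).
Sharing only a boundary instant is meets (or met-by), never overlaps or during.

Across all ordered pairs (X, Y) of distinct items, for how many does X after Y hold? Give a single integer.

Checking all 72 ordered pairs for relation 'after'; matching pairs in alphabetical order:
(alpha, beta): alpha after beta ✓
(alpha, epsilon): alpha after epsilon ✓
(alpha, gamma): alpha after gamma ✓
(alpha, iota): alpha after iota ✓
(alpha, theta): alpha after theta ✓
(alpha, zeta): alpha after zeta ✓
(beta, epsilon): beta after epsilon ✓
(eta, epsilon): eta after epsilon ✓
(gamma, epsilon): gamma after epsilon ✓
(iota, epsilon): iota after epsilon ✓
(lambda, epsilon): lambda after epsilon ✓
(theta, epsilon): theta after epsilon ✓
(zeta, epsilon): zeta after epsilon ✓
Count: 13.

13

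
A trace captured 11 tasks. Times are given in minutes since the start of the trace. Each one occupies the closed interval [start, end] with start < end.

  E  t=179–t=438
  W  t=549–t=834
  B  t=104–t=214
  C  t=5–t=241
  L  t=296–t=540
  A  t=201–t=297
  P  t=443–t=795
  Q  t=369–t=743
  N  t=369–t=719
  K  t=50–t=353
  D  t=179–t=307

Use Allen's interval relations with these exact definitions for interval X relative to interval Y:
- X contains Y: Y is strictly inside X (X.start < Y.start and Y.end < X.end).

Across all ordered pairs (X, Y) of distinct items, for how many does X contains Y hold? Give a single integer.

6

Checking all 110 ordered pairs for relation 'contains'; matching pairs in alphabetical order:
(C, B): C contains B ✓
(D, A): D contains A ✓
(E, A): E contains A ✓
(K, A): K contains A ✓
(K, B): K contains B ✓
(K, D): K contains D ✓
Count: 6.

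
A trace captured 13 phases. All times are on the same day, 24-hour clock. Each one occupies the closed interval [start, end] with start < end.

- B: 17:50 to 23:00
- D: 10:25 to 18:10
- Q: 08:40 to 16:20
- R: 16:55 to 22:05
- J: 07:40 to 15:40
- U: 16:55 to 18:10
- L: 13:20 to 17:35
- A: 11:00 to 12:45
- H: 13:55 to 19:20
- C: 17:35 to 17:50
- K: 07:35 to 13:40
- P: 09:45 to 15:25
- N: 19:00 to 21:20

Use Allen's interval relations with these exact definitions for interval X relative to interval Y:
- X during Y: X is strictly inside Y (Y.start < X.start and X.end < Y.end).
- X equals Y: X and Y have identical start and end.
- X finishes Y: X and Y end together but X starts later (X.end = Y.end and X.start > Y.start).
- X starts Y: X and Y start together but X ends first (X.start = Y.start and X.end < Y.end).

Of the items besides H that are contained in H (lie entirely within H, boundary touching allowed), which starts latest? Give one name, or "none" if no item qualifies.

Target H = [13:55, 19:20].
A [11:00, 12:45] → before → excluded.
B [17:50, 23:00] → overlapped-by → excluded.
C [17:35, 17:50] → during → candidate.
D [10:25, 18:10] → overlaps → excluded.
J [07:40, 15:40] → overlaps → excluded.
K [07:35, 13:40] → before → excluded.
L [13:20, 17:35] → overlaps → excluded.
N [19:00, 21:20] → overlapped-by → excluded.
P [09:45, 15:25] → overlaps → excluded.
Q [08:40, 16:20] → overlaps → excluded.
R [16:55, 22:05] → overlapped-by → excluded.
U [16:55, 18:10] → during → candidate.
Among candidates, latest start is 17:35 → C.

C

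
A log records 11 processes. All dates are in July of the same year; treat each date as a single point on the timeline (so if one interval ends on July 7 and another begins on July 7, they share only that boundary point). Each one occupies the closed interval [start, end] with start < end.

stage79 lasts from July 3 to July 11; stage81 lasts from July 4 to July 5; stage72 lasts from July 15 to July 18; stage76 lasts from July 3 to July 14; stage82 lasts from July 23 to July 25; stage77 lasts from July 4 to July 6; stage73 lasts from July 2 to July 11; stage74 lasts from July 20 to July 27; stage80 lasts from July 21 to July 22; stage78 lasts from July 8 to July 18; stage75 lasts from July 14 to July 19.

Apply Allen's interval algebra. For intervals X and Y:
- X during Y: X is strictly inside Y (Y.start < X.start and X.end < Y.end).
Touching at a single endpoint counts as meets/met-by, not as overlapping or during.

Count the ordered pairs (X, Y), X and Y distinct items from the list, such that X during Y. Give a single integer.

9

Checking all 110 ordered pairs for relation 'during'; matching pairs in alphabetical order:
(stage72, stage75): stage72 during stage75 ✓
(stage77, stage73): stage77 during stage73 ✓
(stage77, stage76): stage77 during stage76 ✓
(stage77, stage79): stage77 during stage79 ✓
(stage80, stage74): stage80 during stage74 ✓
(stage81, stage73): stage81 during stage73 ✓
(stage81, stage76): stage81 during stage76 ✓
(stage81, stage79): stage81 during stage79 ✓
(stage82, stage74): stage82 during stage74 ✓
Count: 9.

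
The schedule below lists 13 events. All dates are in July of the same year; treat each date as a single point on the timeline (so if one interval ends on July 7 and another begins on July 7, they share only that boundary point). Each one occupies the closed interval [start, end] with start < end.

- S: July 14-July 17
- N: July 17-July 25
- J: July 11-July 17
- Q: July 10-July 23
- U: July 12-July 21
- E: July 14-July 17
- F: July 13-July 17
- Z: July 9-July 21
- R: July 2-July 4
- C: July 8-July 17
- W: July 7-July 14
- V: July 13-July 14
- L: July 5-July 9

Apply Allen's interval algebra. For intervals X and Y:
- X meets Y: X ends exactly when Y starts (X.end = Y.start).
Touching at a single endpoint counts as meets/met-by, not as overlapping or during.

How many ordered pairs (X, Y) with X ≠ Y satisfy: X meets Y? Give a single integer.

Checking all 156 ordered pairs for relation 'meets'; matching pairs in alphabetical order:
(C, N): C meets N ✓
(E, N): E meets N ✓
(F, N): F meets N ✓
(J, N): J meets N ✓
(L, Z): L meets Z ✓
(S, N): S meets N ✓
(V, E): V meets E ✓
(V, S): V meets S ✓
(W, E): W meets E ✓
(W, S): W meets S ✓
Count: 10.

10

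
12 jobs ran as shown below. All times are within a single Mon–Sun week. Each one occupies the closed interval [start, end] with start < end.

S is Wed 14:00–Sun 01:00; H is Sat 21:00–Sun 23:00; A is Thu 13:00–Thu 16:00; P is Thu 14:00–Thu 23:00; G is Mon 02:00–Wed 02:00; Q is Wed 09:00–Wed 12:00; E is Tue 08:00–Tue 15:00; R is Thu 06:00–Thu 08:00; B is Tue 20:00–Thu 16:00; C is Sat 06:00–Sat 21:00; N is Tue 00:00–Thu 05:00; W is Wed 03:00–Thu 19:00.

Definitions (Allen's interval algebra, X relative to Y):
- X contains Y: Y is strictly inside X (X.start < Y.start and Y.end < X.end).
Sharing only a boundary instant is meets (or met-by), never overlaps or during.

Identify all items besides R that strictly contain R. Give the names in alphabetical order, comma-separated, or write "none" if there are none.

Target R = [Thu 06:00, Thu 08:00].
A [Thu 13:00, Thu 16:00] → after → no.
B [Tue 20:00, Thu 16:00] → contains → yes.
C [Sat 06:00, Sat 21:00] → after → no.
E [Tue 08:00, Tue 15:00] → before → no.
G [Mon 02:00, Wed 02:00] → before → no.
H [Sat 21:00, Sun 23:00] → after → no.
N [Tue 00:00, Thu 05:00] → before → no.
P [Thu 14:00, Thu 23:00] → after → no.
Q [Wed 09:00, Wed 12:00] → before → no.
S [Wed 14:00, Sun 01:00] → contains → yes.
W [Wed 03:00, Thu 19:00] → contains → yes.
Result: B, S, W.

B, S, W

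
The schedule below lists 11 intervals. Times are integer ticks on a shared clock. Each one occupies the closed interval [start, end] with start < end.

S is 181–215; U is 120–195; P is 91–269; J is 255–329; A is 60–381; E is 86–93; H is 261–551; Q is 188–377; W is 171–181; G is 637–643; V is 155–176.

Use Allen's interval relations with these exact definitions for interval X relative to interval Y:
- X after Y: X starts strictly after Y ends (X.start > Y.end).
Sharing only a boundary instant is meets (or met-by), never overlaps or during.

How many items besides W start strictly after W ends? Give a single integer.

Target W = [171, 181].
A [60, 381] → contains → no.
E [86, 93] → before → no.
G [637, 643] → after → counts.
H [261, 551] → after → counts.
J [255, 329] → after → counts.
P [91, 269] → contains → no.
Q [188, 377] → after → counts.
S [181, 215] → met-by → no.
U [120, 195] → contains → no.
V [155, 176] → overlaps → no.
Total: 4.

4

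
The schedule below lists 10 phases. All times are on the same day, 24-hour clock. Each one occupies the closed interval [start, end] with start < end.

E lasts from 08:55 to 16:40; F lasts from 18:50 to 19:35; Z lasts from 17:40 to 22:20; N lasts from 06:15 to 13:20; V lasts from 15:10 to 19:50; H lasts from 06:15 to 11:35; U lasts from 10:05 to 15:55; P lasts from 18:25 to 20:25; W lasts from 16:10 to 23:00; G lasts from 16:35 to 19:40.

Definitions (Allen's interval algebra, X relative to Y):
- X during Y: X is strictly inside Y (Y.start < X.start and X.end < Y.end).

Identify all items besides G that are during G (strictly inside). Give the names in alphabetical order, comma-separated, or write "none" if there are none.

F

Target G = [16:35, 19:40].
E [08:55, 16:40] → overlaps → no.
F [18:50, 19:35] → during → yes.
H [06:15, 11:35] → before → no.
N [06:15, 13:20] → before → no.
P [18:25, 20:25] → overlapped-by → no.
U [10:05, 15:55] → before → no.
V [15:10, 19:50] → contains → no.
W [16:10, 23:00] → contains → no.
Z [17:40, 22:20] → overlapped-by → no.
Result: F.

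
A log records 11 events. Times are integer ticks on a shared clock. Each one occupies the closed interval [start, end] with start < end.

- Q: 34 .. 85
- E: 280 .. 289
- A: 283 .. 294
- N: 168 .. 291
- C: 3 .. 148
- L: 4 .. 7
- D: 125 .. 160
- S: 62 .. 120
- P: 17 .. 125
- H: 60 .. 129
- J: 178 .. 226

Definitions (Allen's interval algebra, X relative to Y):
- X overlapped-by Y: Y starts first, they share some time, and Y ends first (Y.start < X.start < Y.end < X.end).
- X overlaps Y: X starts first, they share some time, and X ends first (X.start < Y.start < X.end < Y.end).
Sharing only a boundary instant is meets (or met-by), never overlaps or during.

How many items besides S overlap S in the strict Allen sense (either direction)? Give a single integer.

1

Target S = [62, 120].
A [283, 294] → after → no.
C [3, 148] → contains → no.
D [125, 160] → after → no.
E [280, 289] → after → no.
H [60, 129] → contains → no.
J [178, 226] → after → no.
L [4, 7] → before → no.
N [168, 291] → after → no.
P [17, 125] → contains → no.
Q [34, 85] → overlaps → counts.
Total: 1.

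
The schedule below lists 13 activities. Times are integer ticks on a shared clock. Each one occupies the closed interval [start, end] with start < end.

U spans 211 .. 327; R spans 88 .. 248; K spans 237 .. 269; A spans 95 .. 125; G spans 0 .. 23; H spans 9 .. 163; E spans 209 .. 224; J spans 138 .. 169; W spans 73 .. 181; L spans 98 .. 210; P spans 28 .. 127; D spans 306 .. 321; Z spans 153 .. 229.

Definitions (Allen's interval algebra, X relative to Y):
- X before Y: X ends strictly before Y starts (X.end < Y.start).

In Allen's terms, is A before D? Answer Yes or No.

Yes

A = [95, 125], D = [306, 321].
Actual relation of A to D: before.
Asked whether 'before' holds → Yes.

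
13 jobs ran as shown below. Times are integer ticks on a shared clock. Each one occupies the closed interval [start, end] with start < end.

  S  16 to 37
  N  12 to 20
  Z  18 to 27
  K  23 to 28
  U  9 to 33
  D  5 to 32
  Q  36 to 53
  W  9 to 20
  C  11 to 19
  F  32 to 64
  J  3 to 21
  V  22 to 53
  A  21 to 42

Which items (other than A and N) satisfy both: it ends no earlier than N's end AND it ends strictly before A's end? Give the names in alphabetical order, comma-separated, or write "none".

D, J, K, S, U, W, Z

Conditions: its end is no earlier than N's end (X.end >= 20) AND its end is strictly before A's end (X.end < 42).
C: end 19 >= 20? ✗; end 19 < 42? ✓ → no.
D: end 32 >= 20? ✓; end 32 < 42? ✓ → yes.
F: end 64 >= 20? ✓; end 64 < 42? ✗ → no.
J: end 21 >= 20? ✓; end 21 < 42? ✓ → yes.
K: end 28 >= 20? ✓; end 28 < 42? ✓ → yes.
Q: end 53 >= 20? ✓; end 53 < 42? ✗ → no.
S: end 37 >= 20? ✓; end 37 < 42? ✓ → yes.
U: end 33 >= 20? ✓; end 33 < 42? ✓ → yes.
V: end 53 >= 20? ✓; end 53 < 42? ✗ → no.
W: end 20 >= 20? ✓; end 20 < 42? ✓ → yes.
Z: end 27 >= 20? ✓; end 27 < 42? ✓ → yes.
Result: D, J, K, S, U, W, Z.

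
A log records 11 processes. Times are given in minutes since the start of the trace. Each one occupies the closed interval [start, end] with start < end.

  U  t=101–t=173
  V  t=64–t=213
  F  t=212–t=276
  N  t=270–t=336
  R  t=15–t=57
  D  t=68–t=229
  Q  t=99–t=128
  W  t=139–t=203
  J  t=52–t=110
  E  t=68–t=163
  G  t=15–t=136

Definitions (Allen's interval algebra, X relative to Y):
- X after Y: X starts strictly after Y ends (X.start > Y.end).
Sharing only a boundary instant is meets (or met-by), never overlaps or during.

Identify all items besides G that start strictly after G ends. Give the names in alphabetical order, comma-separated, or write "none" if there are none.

F, N, W

Target G = [t=15, t=136].
D [t=68, t=229] → overlapped-by → no.
E [t=68, t=163] → overlapped-by → no.
F [t=212, t=276] → after → yes.
J [t=52, t=110] → during → no.
N [t=270, t=336] → after → yes.
Q [t=99, t=128] → during → no.
R [t=15, t=57] → starts → no.
U [t=101, t=173] → overlapped-by → no.
V [t=64, t=213] → overlapped-by → no.
W [t=139, t=203] → after → yes.
Result: F, N, W.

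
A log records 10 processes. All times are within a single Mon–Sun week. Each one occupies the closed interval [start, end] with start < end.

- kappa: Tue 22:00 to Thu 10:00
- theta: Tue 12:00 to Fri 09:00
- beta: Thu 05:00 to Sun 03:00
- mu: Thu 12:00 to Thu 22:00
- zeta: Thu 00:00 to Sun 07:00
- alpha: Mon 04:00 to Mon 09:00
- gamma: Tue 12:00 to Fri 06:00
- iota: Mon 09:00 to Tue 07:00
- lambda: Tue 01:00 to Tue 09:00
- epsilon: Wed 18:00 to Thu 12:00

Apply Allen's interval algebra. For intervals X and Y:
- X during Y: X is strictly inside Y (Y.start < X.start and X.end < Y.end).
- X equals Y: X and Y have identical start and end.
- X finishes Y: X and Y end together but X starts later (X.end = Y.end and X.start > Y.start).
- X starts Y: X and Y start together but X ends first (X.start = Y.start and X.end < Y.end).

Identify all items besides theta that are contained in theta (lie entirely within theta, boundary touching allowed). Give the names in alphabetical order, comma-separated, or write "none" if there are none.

epsilon, gamma, kappa, mu

Target theta = [Tue 12:00, Fri 09:00].
alpha [Mon 04:00, Mon 09:00] → before → no.
beta [Thu 05:00, Sun 03:00] → overlapped-by → no.
epsilon [Wed 18:00, Thu 12:00] → during → yes.
gamma [Tue 12:00, Fri 06:00] → starts → yes.
iota [Mon 09:00, Tue 07:00] → before → no.
kappa [Tue 22:00, Thu 10:00] → during → yes.
lambda [Tue 01:00, Tue 09:00] → before → no.
mu [Thu 12:00, Thu 22:00] → during → yes.
zeta [Thu 00:00, Sun 07:00] → overlapped-by → no.
Result: epsilon, gamma, kappa, mu.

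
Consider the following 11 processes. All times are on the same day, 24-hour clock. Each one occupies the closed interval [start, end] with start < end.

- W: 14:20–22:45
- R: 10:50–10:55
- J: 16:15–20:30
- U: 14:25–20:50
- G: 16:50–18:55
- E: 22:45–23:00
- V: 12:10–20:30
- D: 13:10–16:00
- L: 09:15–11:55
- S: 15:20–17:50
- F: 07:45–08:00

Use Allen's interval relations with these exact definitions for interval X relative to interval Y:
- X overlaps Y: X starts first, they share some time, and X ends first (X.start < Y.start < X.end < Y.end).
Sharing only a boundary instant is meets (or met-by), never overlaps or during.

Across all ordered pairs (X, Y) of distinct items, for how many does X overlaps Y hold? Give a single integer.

7

Checking all 110 ordered pairs for relation 'overlaps'; matching pairs in alphabetical order:
(D, S): D overlaps S ✓
(D, U): D overlaps U ✓
(D, W): D overlaps W ✓
(S, G): S overlaps G ✓
(S, J): S overlaps J ✓
(V, U): V overlaps U ✓
(V, W): V overlaps W ✓
Count: 7.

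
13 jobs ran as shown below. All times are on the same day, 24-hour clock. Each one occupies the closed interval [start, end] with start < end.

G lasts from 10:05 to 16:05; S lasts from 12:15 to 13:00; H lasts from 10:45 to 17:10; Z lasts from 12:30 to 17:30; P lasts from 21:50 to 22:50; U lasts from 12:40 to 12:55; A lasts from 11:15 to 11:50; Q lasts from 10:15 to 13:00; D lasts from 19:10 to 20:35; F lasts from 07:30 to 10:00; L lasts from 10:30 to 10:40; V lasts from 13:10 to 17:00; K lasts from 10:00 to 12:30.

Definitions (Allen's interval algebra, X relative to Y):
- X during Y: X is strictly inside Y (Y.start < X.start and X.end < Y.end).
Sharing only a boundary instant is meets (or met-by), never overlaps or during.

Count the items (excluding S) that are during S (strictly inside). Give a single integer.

Target S = [12:15, 13:00].
A [11:15, 11:50] → before → no.
D [19:10, 20:35] → after → no.
F [07:30, 10:00] → before → no.
G [10:05, 16:05] → contains → no.
H [10:45, 17:10] → contains → no.
K [10:00, 12:30] → overlaps → no.
L [10:30, 10:40] → before → no.
P [21:50, 22:50] → after → no.
Q [10:15, 13:00] → finished-by → no.
U [12:40, 12:55] → during → counts.
V [13:10, 17:00] → after → no.
Z [12:30, 17:30] → overlapped-by → no.
Total: 1.

1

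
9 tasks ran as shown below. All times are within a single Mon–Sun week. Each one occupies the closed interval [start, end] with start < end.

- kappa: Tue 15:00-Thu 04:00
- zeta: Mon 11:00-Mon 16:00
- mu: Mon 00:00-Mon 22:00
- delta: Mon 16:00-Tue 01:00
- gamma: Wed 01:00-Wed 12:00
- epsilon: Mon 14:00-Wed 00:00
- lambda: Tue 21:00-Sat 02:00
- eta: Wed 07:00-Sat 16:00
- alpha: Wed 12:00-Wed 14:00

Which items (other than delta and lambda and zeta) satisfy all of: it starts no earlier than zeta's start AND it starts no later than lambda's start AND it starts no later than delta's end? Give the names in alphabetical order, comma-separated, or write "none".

epsilon

Conditions: its start is no earlier than zeta's start (X.start >= Mon 11:00) AND its start is no later than lambda's start (X.start <= Tue 21:00) AND its start is no later than delta's end (X.start <= Tue 01:00).
alpha: start Wed 12:00 >= Mon 11:00? ✓; start Wed 12:00 <= Tue 21:00? ✗; start Wed 12:00 <= Tue 01:00? ✗ → no.
epsilon: start Mon 14:00 >= Mon 11:00? ✓; start Mon 14:00 <= Tue 21:00? ✓; start Mon 14:00 <= Tue 01:00? ✓ → yes.
eta: start Wed 07:00 >= Mon 11:00? ✓; start Wed 07:00 <= Tue 21:00? ✗; start Wed 07:00 <= Tue 01:00? ✗ → no.
gamma: start Wed 01:00 >= Mon 11:00? ✓; start Wed 01:00 <= Tue 21:00? ✗; start Wed 01:00 <= Tue 01:00? ✗ → no.
kappa: start Tue 15:00 >= Mon 11:00? ✓; start Tue 15:00 <= Tue 21:00? ✓; start Tue 15:00 <= Tue 01:00? ✗ → no.
mu: start Mon 00:00 >= Mon 11:00? ✗; start Mon 00:00 <= Tue 21:00? ✓; start Mon 00:00 <= Tue 01:00? ✓ → no.
Result: epsilon.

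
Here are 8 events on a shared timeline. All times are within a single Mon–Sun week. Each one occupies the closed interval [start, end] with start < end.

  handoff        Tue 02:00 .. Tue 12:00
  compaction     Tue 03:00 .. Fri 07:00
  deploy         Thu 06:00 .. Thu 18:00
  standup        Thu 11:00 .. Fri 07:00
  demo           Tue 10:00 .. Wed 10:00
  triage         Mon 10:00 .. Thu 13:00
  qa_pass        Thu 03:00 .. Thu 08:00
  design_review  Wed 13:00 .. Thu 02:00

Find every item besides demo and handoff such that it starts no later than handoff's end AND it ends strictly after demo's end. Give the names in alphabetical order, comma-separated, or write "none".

Conditions: its start is no later than handoff's end (X.start <= Tue 12:00) AND its end is strictly after demo's end (X.end > Wed 10:00).
compaction: start Tue 03:00 <= Tue 12:00? ✓; end Fri 07:00 > Wed 10:00? ✓ → yes.
deploy: start Thu 06:00 <= Tue 12:00? ✗; end Thu 18:00 > Wed 10:00? ✓ → no.
design_review: start Wed 13:00 <= Tue 12:00? ✗; end Thu 02:00 > Wed 10:00? ✓ → no.
qa_pass: start Thu 03:00 <= Tue 12:00? ✗; end Thu 08:00 > Wed 10:00? ✓ → no.
standup: start Thu 11:00 <= Tue 12:00? ✗; end Fri 07:00 > Wed 10:00? ✓ → no.
triage: start Mon 10:00 <= Tue 12:00? ✓; end Thu 13:00 > Wed 10:00? ✓ → yes.
Result: compaction, triage.

compaction, triage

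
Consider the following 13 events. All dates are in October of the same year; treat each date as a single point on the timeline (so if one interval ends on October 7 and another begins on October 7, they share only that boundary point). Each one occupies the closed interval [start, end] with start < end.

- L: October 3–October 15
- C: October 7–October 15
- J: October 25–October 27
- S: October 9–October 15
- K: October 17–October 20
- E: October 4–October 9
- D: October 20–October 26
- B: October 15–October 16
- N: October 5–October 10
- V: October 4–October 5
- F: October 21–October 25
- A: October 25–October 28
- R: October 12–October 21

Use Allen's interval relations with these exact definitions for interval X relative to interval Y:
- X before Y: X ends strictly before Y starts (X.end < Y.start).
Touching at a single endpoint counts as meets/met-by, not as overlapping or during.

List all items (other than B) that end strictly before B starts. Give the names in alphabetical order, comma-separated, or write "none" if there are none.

Target B = [October 15, October 16].
A [October 25, October 28] → after → no.
C [October 7, October 15] → meets → no.
D [October 20, October 26] → after → no.
E [October 4, October 9] → before → yes.
F [October 21, October 25] → after → no.
J [October 25, October 27] → after → no.
K [October 17, October 20] → after → no.
L [October 3, October 15] → meets → no.
N [October 5, October 10] → before → yes.
R [October 12, October 21] → contains → no.
S [October 9, October 15] → meets → no.
V [October 4, October 5] → before → yes.
Result: E, N, V.

E, N, V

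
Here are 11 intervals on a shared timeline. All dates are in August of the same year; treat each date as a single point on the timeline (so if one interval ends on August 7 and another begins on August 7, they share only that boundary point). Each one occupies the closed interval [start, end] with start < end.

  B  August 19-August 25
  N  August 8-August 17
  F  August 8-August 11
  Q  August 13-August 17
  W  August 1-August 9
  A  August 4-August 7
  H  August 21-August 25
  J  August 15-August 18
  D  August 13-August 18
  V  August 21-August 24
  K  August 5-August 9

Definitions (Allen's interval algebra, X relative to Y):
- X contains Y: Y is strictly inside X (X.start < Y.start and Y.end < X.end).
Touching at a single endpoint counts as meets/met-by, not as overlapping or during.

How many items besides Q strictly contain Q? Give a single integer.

Target Q = [August 13, August 17].
A [August 4, August 7] → before → no.
B [August 19, August 25] → after → no.
D [August 13, August 18] → started-by → no.
F [August 8, August 11] → before → no.
H [August 21, August 25] → after → no.
J [August 15, August 18] → overlapped-by → no.
K [August 5, August 9] → before → no.
N [August 8, August 17] → finished-by → no.
V [August 21, August 24] → after → no.
W [August 1, August 9] → before → no.
Total: 0.

0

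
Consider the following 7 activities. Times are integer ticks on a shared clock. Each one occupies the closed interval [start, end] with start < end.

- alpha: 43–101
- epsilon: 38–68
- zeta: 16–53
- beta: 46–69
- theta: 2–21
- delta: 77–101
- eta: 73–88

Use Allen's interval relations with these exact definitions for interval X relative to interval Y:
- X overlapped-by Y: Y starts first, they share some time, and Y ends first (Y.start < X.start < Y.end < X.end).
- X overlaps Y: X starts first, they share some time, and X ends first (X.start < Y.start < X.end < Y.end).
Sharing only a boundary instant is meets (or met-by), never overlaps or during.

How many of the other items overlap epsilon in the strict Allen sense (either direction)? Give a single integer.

Target epsilon = [38, 68].
alpha [43, 101] → overlapped-by → counts.
beta [46, 69] → overlapped-by → counts.
delta [77, 101] → after → no.
eta [73, 88] → after → no.
theta [2, 21] → before → no.
zeta [16, 53] → overlaps → counts.
Total: 3.

3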